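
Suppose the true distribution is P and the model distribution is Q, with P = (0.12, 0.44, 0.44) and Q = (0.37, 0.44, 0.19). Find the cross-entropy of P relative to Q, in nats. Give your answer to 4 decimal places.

1.2113 nats

H(P,Q) = −Σ p·ln q.
  −0.12·ln(0.37) = 0.11931
  −0.44·ln(0.44) = 0.36123
  −0.44·ln(0.19) = 0.73072
H(P,Q) = 1.2113 nats.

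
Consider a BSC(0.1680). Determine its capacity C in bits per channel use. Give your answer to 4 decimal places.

Binary symmetric channel: C = 1 − h₂(ε) where h₂ is the binary entropy function.
h₂(0.1680) = −0.1680·log₂0.1680 − 0.8320·log₂0.8320 = 0.6531.
C = 1 − 0.6531 = 0.3469 bits per channel use.

0.3469 bits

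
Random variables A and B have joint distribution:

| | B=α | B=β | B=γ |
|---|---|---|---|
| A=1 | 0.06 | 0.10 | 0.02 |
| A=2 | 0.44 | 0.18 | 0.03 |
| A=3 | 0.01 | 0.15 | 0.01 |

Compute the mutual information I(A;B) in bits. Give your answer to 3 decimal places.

0.196 bits

Marginals: p(A) = (0.1800, 0.6500, 0.1700), p(B) = (0.5100, 0.4300, 0.0600).
I(A;B) = Σ p(x,y)·log₂[p(x,y)/(p(x)p(y))].
  (1,α): 0.06·log₂(0.6536) = -0.0368
  (1,β): 0.10·log₂(1.2920) = 0.0370
  (1,γ): 0.02·log₂(1.8519) = 0.0178
  (2,α): 0.44·log₂(1.3273) = 0.1797
  (2,β): 0.18·log₂(0.6440) = -0.1143
  (2,γ): 0.03·log₂(0.7692) = -0.0114
  (3,α): 0.01·log₂(0.1153) = -0.0312
  (3,β): 0.15·log₂(2.0520) = 0.1556
  (3,γ): 0.01·log₂(0.9804) = -0.0003
Sum = 0.196 bits.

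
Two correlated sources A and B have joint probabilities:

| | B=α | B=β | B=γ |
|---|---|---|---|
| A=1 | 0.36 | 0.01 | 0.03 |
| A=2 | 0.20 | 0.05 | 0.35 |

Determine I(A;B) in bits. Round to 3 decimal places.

Marginals: p(A) = (0.4000, 0.6000), p(B) = (0.5600, 0.0600, 0.3800).
I(A;B) = Σ p(x,y)·log₂[p(x,y)/(p(x)p(y))].
  (1,α): 0.36·log₂(1.6071) = 0.2464
  (1,β): 0.01·log₂(0.4167) = -0.0126
  (1,γ): 0.03·log₂(0.1974) = -0.0702
  (2,α): 0.20·log₂(0.5952) = -0.1497
  (2,β): 0.05·log₂(1.3889) = 0.0237
  (2,γ): 0.35·log₂(1.5351) = 0.2164
Sum = 0.254 bits.

0.254 bits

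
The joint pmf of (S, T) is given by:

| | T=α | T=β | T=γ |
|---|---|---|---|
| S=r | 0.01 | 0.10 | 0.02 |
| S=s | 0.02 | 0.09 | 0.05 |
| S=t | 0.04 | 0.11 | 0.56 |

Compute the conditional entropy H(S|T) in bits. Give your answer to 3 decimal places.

0.948 bits

Marginals: p(S) = (0.1300, 0.1600, 0.7100), p(T) = (0.0700, 0.3000, 0.6300).
H(S|T) = Σ p(T) · H(S|T=·).
  T=α: p=0.0700, H(S|T=α) = 1.3788
  T=β: p=0.3000, H(S|T=β) = 1.5801
  T=γ: p=0.6300, H(S|T=γ) = 0.5992
Weighted sum = 0.948 bits.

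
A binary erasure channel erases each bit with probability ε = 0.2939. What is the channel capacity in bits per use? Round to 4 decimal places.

Binary erasure channel: capacity C = 1 − ε.
C = 1 − 0.2939 = 0.7061 bits per channel use.

0.7061 bits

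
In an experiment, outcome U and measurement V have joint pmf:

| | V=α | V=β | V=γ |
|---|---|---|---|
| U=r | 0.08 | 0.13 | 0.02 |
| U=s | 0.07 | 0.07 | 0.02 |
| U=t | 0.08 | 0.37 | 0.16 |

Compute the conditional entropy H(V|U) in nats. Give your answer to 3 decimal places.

0.926 nats

Marginals: p(U) = (0.2300, 0.1600, 0.6100), p(V) = (0.2300, 0.5700, 0.2000).
H(V|U) = Σ p(U) · H(V|U=·).
  U=r: p=0.2300, H(V|U=r) = 0.9022
  U=s: p=0.1600, H(V|U=s) = 0.9833
  U=t: p=0.6100, H(V|U=t) = 0.9207
Weighted sum = 0.926 nats.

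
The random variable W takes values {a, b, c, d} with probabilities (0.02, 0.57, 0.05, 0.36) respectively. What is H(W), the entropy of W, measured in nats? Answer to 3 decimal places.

0.916 nats

H(W) = −Σ p·ln p.
  −(0.02)·ln(0.02) = 0.0782
  −(0.57)·ln(0.57) = 0.3204
  −(0.05)·ln(0.05) = 0.1498
  −(0.36)·ln(0.36) = 0.3678
Sum: 0.0782 + 0.3204 + 0.1498 + 0.3678 = 0.916 nats.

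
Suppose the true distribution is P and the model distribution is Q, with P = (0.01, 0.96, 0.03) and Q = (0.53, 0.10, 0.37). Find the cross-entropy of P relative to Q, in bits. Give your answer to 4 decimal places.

H(P,Q) = −Σ p·log₂ q.
  −0.01·log₂(0.53) = 0.00916
  −0.96·log₂(0.10) = 3.18905
  −0.03·log₂(0.37) = 0.04303
H(P,Q) = 3.2412 bits.

3.2412 bits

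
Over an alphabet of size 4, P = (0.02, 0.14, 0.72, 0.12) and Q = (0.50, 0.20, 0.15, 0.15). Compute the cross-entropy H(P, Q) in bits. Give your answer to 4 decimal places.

H(P,Q) = −Σ p·log₂ q.
  −0.02·log₂(0.50) = 0.02000
  −0.14·log₂(0.20) = 0.32507
  −0.72·log₂(0.15) = 1.97062
  −0.12·log₂(0.15) = 0.32844
H(P,Q) = 2.6441 bits.

2.6441 bits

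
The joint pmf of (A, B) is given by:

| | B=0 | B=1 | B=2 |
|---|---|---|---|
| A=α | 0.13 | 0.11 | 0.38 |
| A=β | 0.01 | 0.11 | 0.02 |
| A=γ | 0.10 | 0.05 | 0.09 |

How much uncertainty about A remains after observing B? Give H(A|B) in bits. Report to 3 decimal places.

1.145 bits

Marginals: p(A) = (0.6200, 0.1400, 0.2400), p(B) = (0.2400, 0.2700, 0.4900).
H(A|B) = Σ p(B) · H(A|B=·).
  B=0: p=0.2400, H(A|B=0) = 1.1964
  B=1: p=0.2700, H(A|B=1) = 1.5061
  B=2: p=0.4900, H(A|B=2) = 0.9218
Weighted sum = 1.145 bits.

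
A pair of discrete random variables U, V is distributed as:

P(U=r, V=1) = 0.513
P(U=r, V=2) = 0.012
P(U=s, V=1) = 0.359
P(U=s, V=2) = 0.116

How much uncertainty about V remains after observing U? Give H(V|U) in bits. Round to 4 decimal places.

Marginals: p(U) = (0.5250, 0.4750), p(V) = (0.8720, 0.1280).
H(V|U) = Σ p(U) · H(V|U=·).
  U=r: p=0.5250, H(V|U=r) = 0.1572
  U=s: p=0.4750, H(V|U=s) = 0.8020
Weighted sum = 0.4635 bits.

0.4635 bits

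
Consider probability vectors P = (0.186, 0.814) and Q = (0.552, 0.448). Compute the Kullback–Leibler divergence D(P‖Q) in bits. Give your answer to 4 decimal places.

D(P‖Q) = Σ p·log₂(p/q).
  0.186·log₂(0.186/0.552) = -0.29190
  0.814·log₂(0.814/0.448) = 0.70129
D(P‖Q) = 0.4094 bits.

0.4094 bits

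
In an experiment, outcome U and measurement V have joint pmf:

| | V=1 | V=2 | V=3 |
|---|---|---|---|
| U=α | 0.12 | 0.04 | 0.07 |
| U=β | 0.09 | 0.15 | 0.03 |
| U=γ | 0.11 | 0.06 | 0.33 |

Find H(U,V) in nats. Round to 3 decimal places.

H(U,V) = −Σ p(x,y)·ln p(x,y) over all 9 cells.
  cell (α,1): −0.12·ln0.12 = 0.2544
  cell (α,2): −0.04·ln0.04 = 0.1288
  cell (α,3): −0.07·ln0.07 = 0.1861
  cell (β,1): −0.09·ln0.09 = 0.2167
  cell (β,2): −0.15·ln0.15 = 0.2846
  cell (β,3): −0.03·ln0.03 = 0.1052
  cell (γ,1): −0.11·ln0.11 = 0.2428
  cell (γ,2): −0.06·ln0.06 = 0.1688
  cell (γ,3): −0.33·ln0.33 = 0.3659
Sum = 1.953 nats.

1.953 nats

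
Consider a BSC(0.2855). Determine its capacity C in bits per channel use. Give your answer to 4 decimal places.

0.1372 bits

Binary symmetric channel: C = 1 − h₂(ε) where h₂ is the binary entropy function.
h₂(0.2855) = −0.2855·log₂0.2855 − 0.7145·log₂0.7145 = 0.8628.
C = 1 − 0.8628 = 0.1372 bits per channel use.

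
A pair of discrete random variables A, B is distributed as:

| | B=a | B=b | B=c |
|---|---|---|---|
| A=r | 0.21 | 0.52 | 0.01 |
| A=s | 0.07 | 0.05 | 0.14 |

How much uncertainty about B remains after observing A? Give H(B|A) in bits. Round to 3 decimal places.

Chain rule: H(B|A) = H(A,B) − H(A).
Marginals: p(A) = (0.7400, 0.2600), p(B) = (0.2800, 0.5700, 0.1500).
H(A,B) = 1.9116 bits; H(A) = 0.8267 bits.
H(B|A) = 1.9116 − 0.8267 = 1.085 bits.

1.085 bits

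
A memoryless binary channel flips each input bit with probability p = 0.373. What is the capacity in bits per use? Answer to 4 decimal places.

Binary symmetric channel: C = 1 − h₂(ε) where h₂ is the binary entropy function.
h₂(0.373) = −0.373·log₂0.373 − 0.627·log₂0.627 = 0.9529.
C = 1 − 0.9529 = 0.0471 bits per channel use.

0.0471 bits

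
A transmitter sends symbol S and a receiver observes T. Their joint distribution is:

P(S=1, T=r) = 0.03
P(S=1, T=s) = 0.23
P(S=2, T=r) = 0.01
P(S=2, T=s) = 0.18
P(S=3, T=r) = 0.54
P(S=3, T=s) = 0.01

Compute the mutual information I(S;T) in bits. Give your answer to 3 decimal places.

Marginals: p(S) = (0.2600, 0.1900, 0.5500), p(T) = (0.5800, 0.4200).
I(S;T) = Σ p(x,y)·log₂[p(x,y)/(p(x)p(y))].
  (1,r): 0.03·log₂(0.1989) = -0.0699
  (1,s): 0.23·log₂(2.1062) = 0.2472
  (2,r): 0.01·log₂(0.0907) = -0.0346
  (2,s): 0.18·log₂(2.2556) = 0.2112
  (3,r): 0.54·log₂(1.6928) = 0.4101
  (3,s): 0.01·log₂(0.0433) = -0.0453
Sum = 0.719 bits.

0.719 bits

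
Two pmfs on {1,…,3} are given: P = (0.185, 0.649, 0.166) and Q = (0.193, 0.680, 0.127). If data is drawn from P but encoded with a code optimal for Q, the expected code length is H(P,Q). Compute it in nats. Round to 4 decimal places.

0.8972 nats

H(P,Q) = −Σ p·ln q.
  −0.185·ln(0.193) = 0.30434
  −0.649·ln(0.680) = 0.25029
  −0.166·ln(0.127) = 0.34255
H(P,Q) = 0.8972 nats.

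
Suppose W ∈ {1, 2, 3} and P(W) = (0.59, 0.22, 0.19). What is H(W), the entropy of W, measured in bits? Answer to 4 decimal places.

1.3849 bits

H(W) = −Σ p·log₂ p.
  −(0.59)·log₂(0.59) = 0.44912
  −(0.22)·log₂(0.22) = 0.48057
  −(0.19)·log₂(0.19) = 0.45523
Sum: 0.44912 + 0.48057 + 0.45523 = 1.3849 bits.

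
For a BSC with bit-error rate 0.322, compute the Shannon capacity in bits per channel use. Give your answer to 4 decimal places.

0.0935 bits

Binary symmetric channel: C = 1 − h₂(ε) where h₂ is the binary entropy function.
h₂(0.322) = −0.322·log₂0.322 − 0.678·log₂0.678 = 0.9065.
C = 1 − 0.9065 = 0.0935 bits per channel use.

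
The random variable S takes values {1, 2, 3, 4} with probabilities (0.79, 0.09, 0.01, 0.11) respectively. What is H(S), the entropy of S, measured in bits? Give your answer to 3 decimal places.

H(S) = −Σ p·log₂ p.
  −(0.79)·log₂(0.79) = 0.2687
  −(0.09)·log₂(0.09) = 0.3127
  −(0.01)·log₂(0.01) = 0.0664
  −(0.11)·log₂(0.11) = 0.3503
Sum: 0.2687 + 0.3127 + 0.0664 + 0.3503 = 0.998 bits.

0.998 bits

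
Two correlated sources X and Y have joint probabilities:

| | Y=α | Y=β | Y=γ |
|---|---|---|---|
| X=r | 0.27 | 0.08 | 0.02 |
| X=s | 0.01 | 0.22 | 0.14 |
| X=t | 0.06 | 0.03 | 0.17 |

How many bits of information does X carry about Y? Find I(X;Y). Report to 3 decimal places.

0.463 bits

Marginals: p(X) = (0.3700, 0.3700, 0.2600), p(Y) = (0.3400, 0.3300, 0.3300).
I(X;Y) = Σ p(x,y)·log₂[p(x,y)/(p(x)p(y))].
  (r,α): 0.27·log₂(2.1463) = 0.2975
  (r,β): 0.08·log₂(0.6552) = -0.0488
  (r,γ): 0.02·log₂(0.1638) = -0.0522
  (s,α): 0.01·log₂(0.0795) = -0.0365
  (s,β): 0.22·log₂(1.8018) = 0.1869
  (s,γ): 0.14·log₂(1.1466) = 0.0276
  (t,α): 0.06·log₂(0.6787) = -0.0335
  (t,β): 0.03·log₂(0.3497) = -0.0455
  (t,γ): 0.17·log₂(1.9814) = 0.1677
Sum = 0.463 bits.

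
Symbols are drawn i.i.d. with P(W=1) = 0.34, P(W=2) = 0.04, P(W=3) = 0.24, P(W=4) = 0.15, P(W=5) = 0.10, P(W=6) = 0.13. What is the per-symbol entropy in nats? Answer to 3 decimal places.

1.618 nats

H(W) = −Σ p·ln p.
  −(0.34)·ln(0.34) = 0.3668
  −(0.04)·ln(0.04) = 0.1288
  −(0.24)·ln(0.24) = 0.3425
  −(0.15)·ln(0.15) = 0.2846
  −(0.10)·ln(0.10) = 0.2303
  −(0.13)·ln(0.13) = 0.2652
Sum: 0.3668 + 0.1288 + 0.3425 + 0.2846 + 0.2303 + 0.2652 = 1.618 nats.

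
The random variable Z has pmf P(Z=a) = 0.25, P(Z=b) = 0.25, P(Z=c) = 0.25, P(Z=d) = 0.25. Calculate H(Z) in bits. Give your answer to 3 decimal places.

2.000 bits

H(Z) = −Σ p·log₂ p.
  −(0.25)·log₂(0.25) = 0.5000
  −(0.25)·log₂(0.25) = 0.5000
  −(0.25)·log₂(0.25) = 0.5000
  −(0.25)·log₂(0.25) = 0.5000
Sum: 0.5000 + 0.5000 + 0.5000 + 0.5000 = 2.000 bits.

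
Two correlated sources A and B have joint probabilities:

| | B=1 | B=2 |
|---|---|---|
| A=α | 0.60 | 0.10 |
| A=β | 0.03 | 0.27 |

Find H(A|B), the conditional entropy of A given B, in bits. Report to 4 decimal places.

Chain rule: H(A|B) = H(A,B) − H(B).
Marginals: p(A) = (0.7000, 0.3000), p(B) = (0.6300, 0.3700).
H(A,B) = 1.4362 bits; H(B) = 0.9507 bits.
H(A|B) = 1.4362 − 0.9507 = 0.4855 bits.

0.4855 bits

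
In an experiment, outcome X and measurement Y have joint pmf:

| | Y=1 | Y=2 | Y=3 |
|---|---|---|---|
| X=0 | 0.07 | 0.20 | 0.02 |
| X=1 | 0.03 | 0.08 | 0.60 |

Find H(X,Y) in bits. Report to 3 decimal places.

H(X,Y) = −Σ p(x,y)·log₂ p(x,y) over all 6 cells.
  cell (0,1): −0.07·log₂0.07 = 0.2686
  cell (0,2): −0.20·log₂0.20 = 0.4644
  cell (0,3): −0.02·log₂0.02 = 0.1129
  cell (1,1): −0.03·log₂0.03 = 0.1518
  cell (1,2): −0.08·log₂0.08 = 0.2915
  cell (1,3): −0.60·log₂0.60 = 0.4422
Sum = 1.731 bits.

1.731 bits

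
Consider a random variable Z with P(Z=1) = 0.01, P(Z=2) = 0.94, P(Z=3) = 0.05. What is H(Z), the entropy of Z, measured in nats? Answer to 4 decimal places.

0.2540 nats

H(Z) = −Σ p·ln p.
  −(0.01)·ln(0.01) = 0.04605
  −(0.94)·ln(0.94) = 0.05816
  −(0.05)·ln(0.05) = 0.14979
Sum: 0.04605 + 0.05816 + 0.14979 = 0.2540 nats.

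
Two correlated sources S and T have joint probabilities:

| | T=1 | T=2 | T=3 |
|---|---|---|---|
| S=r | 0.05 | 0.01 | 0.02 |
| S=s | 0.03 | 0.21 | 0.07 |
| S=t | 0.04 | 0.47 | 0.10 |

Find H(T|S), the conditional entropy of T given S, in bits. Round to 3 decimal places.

Marginals: p(S) = (0.0800, 0.3100, 0.6100), p(T) = (0.1200, 0.6900, 0.1900).
H(T|S) = Σ p(S) · H(T|S=·).
  S=r: p=0.0800, H(T|S=r) = 1.2988
  S=s: p=0.3100, H(T|S=s) = 1.1915
  S=t: p=0.6100, H(T|S=t) = 0.9752
Weighted sum = 1.068 bits.

1.068 bits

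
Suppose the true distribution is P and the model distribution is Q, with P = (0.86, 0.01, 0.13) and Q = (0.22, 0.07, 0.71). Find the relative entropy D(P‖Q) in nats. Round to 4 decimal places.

0.9323 nats

D(P‖Q) = Σ p·ln(p/q).
  0.86·ln(0.86/0.22) = 1.17244
  0.01·ln(0.01/0.07) = -0.01946
  0.13·ln(0.13/0.71) = -0.22070
D(P‖Q) = 0.9323 nats.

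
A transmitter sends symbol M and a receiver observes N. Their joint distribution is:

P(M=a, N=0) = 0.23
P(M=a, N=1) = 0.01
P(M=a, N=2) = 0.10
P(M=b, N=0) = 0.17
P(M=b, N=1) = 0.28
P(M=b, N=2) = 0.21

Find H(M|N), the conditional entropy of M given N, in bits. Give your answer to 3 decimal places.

0.737 bits

Marginals: p(M) = (0.3400, 0.6600), p(N) = (0.4000, 0.2900, 0.3100).
H(M|N) = Σ p(N) · H(M|N=·).
  N=0: p=0.4000, H(M|N=0) = 0.9837
  N=1: p=0.2900, H(M|N=1) = 0.2164
  N=2: p=0.3100, H(M|N=2) = 0.9072
Weighted sum = 0.737 bits.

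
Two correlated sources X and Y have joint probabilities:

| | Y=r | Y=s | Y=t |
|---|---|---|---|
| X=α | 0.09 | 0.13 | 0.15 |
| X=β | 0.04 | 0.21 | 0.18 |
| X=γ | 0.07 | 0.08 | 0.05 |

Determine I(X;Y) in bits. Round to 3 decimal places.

0.053 bits

Marginals: p(X) = (0.3700, 0.4300, 0.2000), p(Y) = (0.2000, 0.4200, 0.3800).
I(X;Y) = Σ p(x,y)·log₂[p(x,y)/(p(x)p(y))].
  (α,r): 0.09·log₂(1.2162) = 0.0254
  (α,s): 0.13·log₂(0.8366) = -0.0335
  (α,t): 0.15·log₂(1.0669) = 0.0140
  (β,r): 0.04·log₂(0.4651) = -0.0442
  (β,s): 0.21·log₂(1.1628) = 0.0457
  (β,t): 0.18·log₂(1.1016) = 0.0251
  (γ,r): 0.07·log₂(1.7500) = 0.0565
  (γ,s): 0.08·log₂(0.9524) = -0.0056
  (γ,t): 0.05·log₂(0.6579) = -0.0302
Sum = 0.053 bits.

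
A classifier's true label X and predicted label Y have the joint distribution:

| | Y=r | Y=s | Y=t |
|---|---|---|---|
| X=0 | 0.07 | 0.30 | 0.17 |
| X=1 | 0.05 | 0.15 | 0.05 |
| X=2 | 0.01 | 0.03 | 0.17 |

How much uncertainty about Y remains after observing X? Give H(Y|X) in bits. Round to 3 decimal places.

Chain rule: H(Y|X) = H(X,Y) − H(X).
Marginals: p(X) = (0.5400, 0.2500, 0.2100), p(Y) = (0.1300, 0.4800, 0.3900).
H(X,Y) = 2.7198 bits; H(X) = 1.4529 bits.
H(Y|X) = 2.7198 − 1.4529 = 1.267 bits.

1.267 bits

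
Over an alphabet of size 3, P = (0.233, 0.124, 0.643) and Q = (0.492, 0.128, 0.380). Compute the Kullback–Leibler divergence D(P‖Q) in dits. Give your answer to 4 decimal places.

D(P‖Q) = Σ p·log₁₀(p/q).
  0.233·log₁₀(0.233/0.492) = -0.07563
  0.124·log₁₀(0.124/0.128) = -0.00171
  0.643·log₁₀(0.643/0.380) = 0.14688
D(P‖Q) = 0.0695 dits.

0.0695 dits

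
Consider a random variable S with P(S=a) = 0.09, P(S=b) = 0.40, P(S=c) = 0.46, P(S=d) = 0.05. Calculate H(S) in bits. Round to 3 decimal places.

1.573 bits

H(S) = −Σ p·log₂ p.
  −(0.09)·log₂(0.09) = 0.3127
  −(0.40)·log₂(0.40) = 0.5288
  −(0.46)·log₂(0.46) = 0.5153
  −(0.05)·log₂(0.05) = 0.2161
Sum: 0.3127 + 0.5288 + 0.5153 + 0.2161 = 1.573 bits.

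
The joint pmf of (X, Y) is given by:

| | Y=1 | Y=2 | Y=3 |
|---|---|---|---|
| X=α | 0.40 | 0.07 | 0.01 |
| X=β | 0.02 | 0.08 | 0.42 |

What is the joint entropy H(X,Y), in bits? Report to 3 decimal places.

H(X,Y) = −Σ p(x,y)·log₂ p(x,y) over all 6 cells.
  cell (α,1): −0.40·log₂0.40 = 0.5288
  cell (α,2): −0.07·log₂0.07 = 0.2686
  cell (α,3): −0.01·log₂0.01 = 0.0664
  cell (β,1): −0.02·log₂0.02 = 0.1129
  cell (β,2): −0.08·log₂0.08 = 0.2915
  cell (β,3): −0.42·log₂0.42 = 0.5256
Sum = 1.794 bits.

1.794 bits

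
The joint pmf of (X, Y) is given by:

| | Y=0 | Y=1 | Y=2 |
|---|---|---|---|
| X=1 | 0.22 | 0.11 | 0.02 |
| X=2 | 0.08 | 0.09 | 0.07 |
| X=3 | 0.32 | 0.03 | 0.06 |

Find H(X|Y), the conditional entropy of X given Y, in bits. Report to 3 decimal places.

1.412 bits

Chain rule: H(X|Y) = H(X,Y) − H(Y).
Marginals: p(X) = (0.3500, 0.2400, 0.4100), p(Y) = (0.6200, 0.2300, 0.1500).
H(X,Y) = 2.7378 bits; H(Y) = 1.3258 bits.
H(X|Y) = 2.7378 − 1.3258 = 1.412 bits.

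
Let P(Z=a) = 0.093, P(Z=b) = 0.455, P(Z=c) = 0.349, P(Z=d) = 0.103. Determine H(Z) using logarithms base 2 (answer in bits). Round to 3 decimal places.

H(Z) = −Σ p·log₂ p.
  −(0.093)·log₂(0.093) = 0.3187
  −(0.455)·log₂(0.455) = 0.5169
  −(0.349)·log₂(0.349) = 0.5300
  −(0.103)·log₂(0.103) = 0.3378
Sum: 0.3187 + 0.5169 + 0.5300 + 0.3378 = 1.703 bits.

1.703 bits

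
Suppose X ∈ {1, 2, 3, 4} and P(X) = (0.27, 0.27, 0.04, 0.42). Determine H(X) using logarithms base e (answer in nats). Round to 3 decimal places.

1.200 nats

H(X) = −Σ p·ln p.
  −(0.27)·ln(0.27) = 0.3535
  −(0.27)·ln(0.27) = 0.3535
  −(0.04)·ln(0.04) = 0.1288
  −(0.42)·ln(0.42) = 0.3644
Sum: 0.3535 + 0.3535 + 0.1288 + 0.3644 = 1.200 nats.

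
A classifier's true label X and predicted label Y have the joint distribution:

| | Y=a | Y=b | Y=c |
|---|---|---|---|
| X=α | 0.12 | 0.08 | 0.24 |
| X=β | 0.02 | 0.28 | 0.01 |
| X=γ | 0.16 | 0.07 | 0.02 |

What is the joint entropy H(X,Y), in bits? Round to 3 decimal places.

2.651 bits

H(X,Y) = −Σ p(x,y)·log₂ p(x,y) over all 9 cells.
  cell (α,a): −0.12·log₂0.12 = 0.3671
  cell (α,b): −0.08·log₂0.08 = 0.2915
  cell (α,c): −0.24·log₂0.24 = 0.4941
  cell (β,a): −0.02·log₂0.02 = 0.1129
  cell (β,b): −0.28·log₂0.28 = 0.5142
  cell (β,c): −0.01·log₂0.01 = 0.0664
  cell (γ,a): −0.16·log₂0.16 = 0.4230
  cell (γ,b): −0.07·log₂0.07 = 0.2686
  cell (γ,c): −0.02·log₂0.02 = 0.1129
Sum = 2.651 bits.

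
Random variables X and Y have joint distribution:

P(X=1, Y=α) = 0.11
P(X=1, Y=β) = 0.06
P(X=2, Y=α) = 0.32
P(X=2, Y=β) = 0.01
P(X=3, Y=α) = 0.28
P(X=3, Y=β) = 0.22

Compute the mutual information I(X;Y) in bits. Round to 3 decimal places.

Marginals: p(X) = (0.1700, 0.3300, 0.5000), p(Y) = (0.7100, 0.2900).
I(X;Y) = H(X) + H(Y) − H(X,Y).
H(X) = 1.4624, H(Y) = 0.8687, H(X,Y) = 2.1811.
I(X;Y) = 1.4624 + 0.8687 − 2.1811 = 0.150 bits.

0.150 bits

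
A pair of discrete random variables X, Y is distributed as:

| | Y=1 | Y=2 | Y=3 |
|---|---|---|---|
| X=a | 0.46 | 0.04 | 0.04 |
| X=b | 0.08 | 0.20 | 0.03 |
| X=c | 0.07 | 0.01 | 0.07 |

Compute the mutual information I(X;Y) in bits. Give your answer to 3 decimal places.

Marginals: p(X) = (0.5400, 0.3100, 0.1500), p(Y) = (0.6100, 0.2500, 0.1400).
I(X;Y) = Σ p(x,y)·log₂[p(x,y)/(p(x)p(y))].
  (a,1): 0.46·log₂(1.3965) = 0.2216
  (a,2): 0.04·log₂(0.2963) = -0.0702
  (a,3): 0.04·log₂(0.5291) = -0.0367
  (b,1): 0.08·log₂(0.4231) = -0.0993
  (b,2): 0.20·log₂(2.5806) = 0.2735
  (b,3): 0.03·log₂(0.6912) = -0.0160
  (c,1): 0.07·log₂(0.7650) = -0.0270
  (c,2): 0.01·log₂(0.2667) = -0.0191
  (c,3): 0.07·log₂(3.3333) = 0.1216
Sum = 0.348 bits.

0.348 bits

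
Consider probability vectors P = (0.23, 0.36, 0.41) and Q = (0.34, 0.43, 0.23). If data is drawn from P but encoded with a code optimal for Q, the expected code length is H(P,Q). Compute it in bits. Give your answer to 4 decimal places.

H(P,Q) = −Σ p·log₂ q.
  −0.23·log₂(0.34) = 0.35797
  −0.36·log₂(0.43) = 0.43833
  −0.41·log₂(0.23) = 0.86932
H(P,Q) = 1.6656 bits.

1.6656 bits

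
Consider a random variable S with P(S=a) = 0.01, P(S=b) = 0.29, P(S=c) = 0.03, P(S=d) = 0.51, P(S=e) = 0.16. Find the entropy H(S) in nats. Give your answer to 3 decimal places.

1.147 nats

H(S) = −Σ p·ln p.
  −(0.01)·ln(0.01) = 0.0461
  −(0.29)·ln(0.29) = 0.3590
  −(0.03)·ln(0.03) = 0.1052
  −(0.51)·ln(0.51) = 0.3434
  −(0.16)·ln(0.16) = 0.2932
Sum: 0.0461 + 0.3590 + 0.1052 + 0.3434 + 0.2932 = 1.147 nats.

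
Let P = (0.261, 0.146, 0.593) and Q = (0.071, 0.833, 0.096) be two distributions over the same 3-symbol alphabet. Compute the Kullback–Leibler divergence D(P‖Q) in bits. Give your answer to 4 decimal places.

1.6812 bits

D(P‖Q) = Σ p·log₂(p/q).
  0.261·log₂(0.261/0.071) = 0.49020
  0.146·log₂(0.146/0.833) = -0.36680
  0.593·log₂(0.593/0.096) = 1.55777
D(P‖Q) = 1.6812 bits.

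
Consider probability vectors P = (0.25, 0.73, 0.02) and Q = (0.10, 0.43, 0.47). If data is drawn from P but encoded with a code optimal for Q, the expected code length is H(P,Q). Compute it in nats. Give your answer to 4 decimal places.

1.2068 nats

H(P,Q) = −Σ p·ln q.
  −0.25·ln(0.10) = 0.57565
  −0.73·ln(0.43) = 0.61610
  −0.02·ln(0.47) = 0.01510
H(P,Q) = 1.2068 nats.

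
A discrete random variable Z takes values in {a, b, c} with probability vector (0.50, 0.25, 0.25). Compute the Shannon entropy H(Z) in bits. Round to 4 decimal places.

1.5000 bits

H(Z) = −Σ p·log₂ p.
  −(0.50)·log₂(0.50) = 0.50000
  −(0.25)·log₂(0.25) = 0.50000
  −(0.25)·log₂(0.25) = 0.50000
Sum: 0.50000 + 0.50000 + 0.50000 = 1.5000 bits.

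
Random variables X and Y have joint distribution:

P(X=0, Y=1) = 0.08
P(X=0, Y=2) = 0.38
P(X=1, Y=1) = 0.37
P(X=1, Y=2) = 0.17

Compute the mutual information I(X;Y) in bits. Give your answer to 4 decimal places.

Marginals: p(X) = (0.4600, 0.5400), p(Y) = (0.4500, 0.5500).
I(X;Y) = Σ p(x,y)·log₂[p(x,y)/(p(x)p(y))].
  (0,1): 0.08·log₂(0.3865) = -0.10972
  (0,2): 0.38·log₂(1.5020) = 0.22301
  (1,1): 0.37·log₂(1.5226) = 0.22443
  (1,2): 0.17·log₂(0.5724) = -0.13684
Sum = 0.2009 bits.

0.2009 bits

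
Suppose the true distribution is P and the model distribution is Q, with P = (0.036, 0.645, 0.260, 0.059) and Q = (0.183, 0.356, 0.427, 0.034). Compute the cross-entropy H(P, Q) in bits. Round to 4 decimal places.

H(P,Q) = −Σ p·log₂ q.
  −0.036·log₂(0.183) = 0.08820
  −0.645·log₂(0.356) = 0.96108
  −0.260·log₂(0.427) = 0.31920
  −0.059·log₂(0.034) = 0.28782
H(P,Q) = 1.6563 bits.

1.6563 bits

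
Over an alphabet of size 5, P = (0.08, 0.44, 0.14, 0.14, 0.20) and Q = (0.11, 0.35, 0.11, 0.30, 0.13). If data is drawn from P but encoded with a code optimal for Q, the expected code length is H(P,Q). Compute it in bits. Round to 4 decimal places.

H(P,Q) = −Σ p·log₂ q.
  −0.08·log₂(0.11) = 0.25475
  −0.44·log₂(0.35) = 0.66641
  −0.14·log₂(0.11) = 0.44582
  −0.14·log₂(0.30) = 0.24318
  −0.20·log₂(0.13) = 0.58868
H(P,Q) = 2.1988 bits.

2.1988 bits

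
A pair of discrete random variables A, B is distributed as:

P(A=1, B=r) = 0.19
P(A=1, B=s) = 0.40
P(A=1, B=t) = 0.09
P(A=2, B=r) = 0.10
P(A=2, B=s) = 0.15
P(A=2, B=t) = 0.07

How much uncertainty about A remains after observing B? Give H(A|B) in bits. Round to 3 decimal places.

Marginals: p(A) = (0.6800, 0.3200), p(B) = (0.2900, 0.5500, 0.1600).
H(A|B) = Σ p(B) · H(A|B=·).
  B=r: p=0.2900, H(A|B=r) = 0.9294
  B=s: p=0.5500, H(A|B=s) = 0.8454
  B=t: p=0.1600, H(A|B=t) = 0.9887
Weighted sum = 0.893 bits.

0.893 bits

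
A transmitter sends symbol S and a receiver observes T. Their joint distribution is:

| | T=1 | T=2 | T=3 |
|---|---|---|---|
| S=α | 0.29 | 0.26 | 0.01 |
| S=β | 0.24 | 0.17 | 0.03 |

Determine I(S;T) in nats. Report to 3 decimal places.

Marginals: p(S) = (0.5600, 0.4400), p(T) = (0.5300, 0.4300, 0.0400).
I(S;T) = H(S) + H(T) − H(S,T).
H(S) = 0.6859, H(T) = 0.8281, H(S,T) = 1.5042.
I(S;T) = 0.6859 + 0.8281 − 1.5042 = 0.010 nats.

0.010 nats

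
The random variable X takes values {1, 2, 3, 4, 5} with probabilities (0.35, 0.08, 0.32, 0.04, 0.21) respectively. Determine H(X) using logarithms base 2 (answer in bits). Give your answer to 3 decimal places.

H(X) = −Σ p·log₂ p.
  −(0.35)·log₂(0.35) = 0.5301
  −(0.08)·log₂(0.08) = 0.2915
  −(0.32)·log₂(0.32) = 0.5260
  −(0.04)·log₂(0.04) = 0.1858
  −(0.21)·log₂(0.21) = 0.4728
Sum: 0.5301 + 0.2915 + 0.5260 + 0.1858 + 0.4728 = 2.006 bits.

2.006 bits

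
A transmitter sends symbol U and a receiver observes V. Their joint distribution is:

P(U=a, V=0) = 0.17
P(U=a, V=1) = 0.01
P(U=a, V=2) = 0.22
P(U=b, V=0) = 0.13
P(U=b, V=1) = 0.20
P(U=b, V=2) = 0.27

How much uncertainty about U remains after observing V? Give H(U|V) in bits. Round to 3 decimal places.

Marginals: p(U) = (0.4000, 0.6000), p(V) = (0.3000, 0.2100, 0.4900).
H(U|V) = Σ p(V) · H(U|V=·).
  V=0: p=0.3000, H(U|V=0) = 0.9871
  V=1: p=0.2100, H(U|V=1) = 0.2762
  V=2: p=0.4900, H(U|V=2) = 0.9925
Weighted sum = 0.840 bits.

0.840 bits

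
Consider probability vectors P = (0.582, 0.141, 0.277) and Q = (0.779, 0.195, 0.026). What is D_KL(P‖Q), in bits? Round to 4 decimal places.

D(P‖Q) = Σ p·log₂(p/q).
  0.582·log₂(0.582/0.779) = -0.24479
  0.141·log₂(0.141/0.195) = -0.06596
  0.277·log₂(0.277/0.026) = 0.94548
D(P‖Q) = 0.6347 bits.

0.6347 bits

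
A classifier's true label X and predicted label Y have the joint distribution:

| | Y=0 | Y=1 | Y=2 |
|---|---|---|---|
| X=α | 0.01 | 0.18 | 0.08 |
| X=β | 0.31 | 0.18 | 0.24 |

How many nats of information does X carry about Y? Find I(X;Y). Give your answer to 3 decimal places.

Marginals: p(X) = (0.2700, 0.7300), p(Y) = (0.3200, 0.3600, 0.3200).
I(X;Y) = Σ p(x,y)·ln[p(x,y)/(p(x)p(y))].
  (α,0): 0.01·ln(0.1157) = -0.0216
  (α,1): 0.18·ln(1.8519) = 0.1109
  (α,2): 0.08·ln(0.9259) = -0.0062
  (β,0): 0.31·ln(1.3271) = 0.0877
  (β,1): 0.18·ln(0.6849) = -0.0681
  (β,2): 0.24·ln(1.0274) = 0.0065
Sum = 0.109 nats.

0.109 nats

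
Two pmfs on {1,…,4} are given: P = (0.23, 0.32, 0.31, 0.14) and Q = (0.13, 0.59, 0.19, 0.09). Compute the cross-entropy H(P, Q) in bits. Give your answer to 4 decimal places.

H(P,Q) = −Σ p·log₂ q.
  −0.23·log₂(0.13) = 0.67699
  −0.32·log₂(0.59) = 0.24359
  −0.31·log₂(0.19) = 0.74274
  −0.14·log₂(0.09) = 0.48635
H(P,Q) = 2.1497 bits.

2.1497 bits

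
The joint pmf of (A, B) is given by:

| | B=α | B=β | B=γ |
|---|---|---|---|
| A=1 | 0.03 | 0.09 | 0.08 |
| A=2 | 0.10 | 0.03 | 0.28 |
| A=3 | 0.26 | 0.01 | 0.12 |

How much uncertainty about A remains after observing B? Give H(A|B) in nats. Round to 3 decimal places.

0.882 nats

Marginals: p(A) = (0.2000, 0.4100, 0.3900), p(B) = (0.3900, 0.1300, 0.4800).
H(A|B) = Σ p(B) · H(A|B=·).
  B=α: p=0.3900, H(A|B=α) = 0.8166
  B=β: p=0.1300, H(A|B=β) = 0.7903
  B=γ: p=0.4800, H(A|B=γ) = 0.9596
Weighted sum = 0.882 nats.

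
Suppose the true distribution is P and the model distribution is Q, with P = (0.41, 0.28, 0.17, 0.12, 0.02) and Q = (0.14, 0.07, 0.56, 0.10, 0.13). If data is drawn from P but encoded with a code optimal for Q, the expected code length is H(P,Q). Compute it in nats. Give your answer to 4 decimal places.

H(P,Q) = −Σ p·ln q.
  −0.41·ln(0.14) = 0.80611
  −0.28·ln(0.07) = 0.74459
  −0.17·ln(0.56) = 0.09857
  −0.12·ln(0.10) = 0.27631
  −0.02·ln(0.13) = 0.04080
H(P,Q) = 1.9664 nats.

1.9664 nats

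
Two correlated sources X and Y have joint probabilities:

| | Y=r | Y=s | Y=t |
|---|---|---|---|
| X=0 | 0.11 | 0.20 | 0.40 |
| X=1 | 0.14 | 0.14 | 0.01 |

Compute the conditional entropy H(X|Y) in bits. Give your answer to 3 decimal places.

0.648 bits

Marginals: p(X) = (0.7100, 0.2900), p(Y) = (0.2500, 0.3400, 0.4100).
H(X|Y) = Σ p(Y) · H(X|Y=·).
  Y=r: p=0.2500, H(X|Y=r) = 0.9896
  Y=s: p=0.3400, H(X|Y=s) = 0.9774
  Y=t: p=0.4100, H(X|Y=t) = 0.1654
Weighted sum = 0.648 bits.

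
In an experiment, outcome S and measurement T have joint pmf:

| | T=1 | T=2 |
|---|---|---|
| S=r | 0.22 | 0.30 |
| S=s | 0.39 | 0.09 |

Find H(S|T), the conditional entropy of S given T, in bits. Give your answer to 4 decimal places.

0.8793 bits

Chain rule: H(S|T) = H(S,T) − H(T).
Marginals: p(S) = (0.5200, 0.4800), p(T) = (0.6100, 0.3900).
H(S,T) = 1.8441 bits; H(T) = 0.9648 bits.
H(S|T) = 1.8441 − 0.9648 = 0.8793 bits.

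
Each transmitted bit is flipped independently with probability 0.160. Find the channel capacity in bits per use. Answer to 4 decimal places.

Binary symmetric channel: C = 1 − h₂(ε) where h₂ is the binary entropy function.
h₂(0.160) = −0.160·log₂0.160 − 0.840·log₂0.840 = 0.6343.
C = 1 − 0.6343 = 0.3657 bits per channel use.

0.3657 bits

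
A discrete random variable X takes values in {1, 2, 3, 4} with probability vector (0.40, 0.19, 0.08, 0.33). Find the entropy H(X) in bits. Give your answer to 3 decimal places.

1.803 bits

H(X) = −Σ p·log₂ p.
  −(0.40)·log₂(0.40) = 0.5288
  −(0.19)·log₂(0.19) = 0.4552
  −(0.08)·log₂(0.08) = 0.2915
  −(0.33)·log₂(0.33) = 0.5278
Sum: 0.5288 + 0.4552 + 0.2915 + 0.5278 = 1.803 bits.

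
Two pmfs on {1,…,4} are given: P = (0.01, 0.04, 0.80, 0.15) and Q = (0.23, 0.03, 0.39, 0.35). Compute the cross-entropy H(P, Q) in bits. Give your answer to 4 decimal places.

H(P,Q) = −Σ p·log₂ q.
  −0.01·log₂(0.23) = 0.02120
  −0.04·log₂(0.03) = 0.20236
  −0.80·log₂(0.39) = 1.08676
  −0.15·log₂(0.35) = 0.22719
H(P,Q) = 1.5375 bits.

1.5375 bits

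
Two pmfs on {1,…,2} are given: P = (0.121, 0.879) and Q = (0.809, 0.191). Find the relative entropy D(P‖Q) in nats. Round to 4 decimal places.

1.1119 nats

D(P‖Q) = Σ p·ln(p/q).
  0.121·ln(0.121/0.809) = -0.22990
  0.879·ln(0.879/0.191) = 1.34180
D(P‖Q) = 1.1119 nats.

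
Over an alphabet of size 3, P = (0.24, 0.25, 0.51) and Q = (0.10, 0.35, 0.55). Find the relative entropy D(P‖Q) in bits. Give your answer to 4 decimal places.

0.1262 bits

D(P‖Q) = Σ p·log₂(p/q).
  0.24·log₂(0.24/0.10) = 0.30313
  0.25·log₂(0.25/0.35) = -0.12136
  0.51·log₂(0.51/0.55) = -0.05556
D(P‖Q) = 0.1262 bits.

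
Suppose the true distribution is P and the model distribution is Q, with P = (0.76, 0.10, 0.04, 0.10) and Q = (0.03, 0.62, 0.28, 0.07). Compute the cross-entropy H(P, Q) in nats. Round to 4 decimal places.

H(P,Q) = −Σ p·ln q.
  −0.76·ln(0.03) = 2.66498
  −0.10·ln(0.62) = 0.04780
  −0.04·ln(0.28) = 0.05092
  −0.10·ln(0.07) = 0.26593
H(P,Q) = 3.0296 nats.

3.0296 nats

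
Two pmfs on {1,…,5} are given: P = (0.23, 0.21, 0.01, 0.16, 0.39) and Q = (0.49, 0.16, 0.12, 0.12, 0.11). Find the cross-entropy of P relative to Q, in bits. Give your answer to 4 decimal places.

H(P,Q) = −Σ p·log₂ q.
  −0.23·log₂(0.49) = 0.23670
  −0.21·log₂(0.16) = 0.55521
  −0.01·log₂(0.12) = 0.03059
  −0.16·log₂(0.12) = 0.48942
  −0.39·log₂(0.11) = 1.24193
H(P,Q) = 2.5539 bits.

2.5539 bits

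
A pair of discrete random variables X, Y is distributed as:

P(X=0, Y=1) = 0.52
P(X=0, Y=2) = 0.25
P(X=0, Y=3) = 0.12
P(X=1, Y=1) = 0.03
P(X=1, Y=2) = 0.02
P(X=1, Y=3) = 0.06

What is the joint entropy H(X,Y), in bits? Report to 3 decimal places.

H(X,Y) = −Σ p(x,y)·log₂ p(x,y) over all 6 cells.
  cell (0,1): −0.52·log₂0.52 = 0.4906
  cell (0,2): −0.25·log₂0.25 = 0.5000
  cell (0,3): −0.12·log₂0.12 = 0.3671
  cell (1,1): −0.03·log₂0.03 = 0.1518
  cell (1,2): −0.02·log₂0.02 = 0.1129
  cell (1,3): −0.06·log₂0.06 = 0.2435
Sum = 1.866 bits.

1.866 bits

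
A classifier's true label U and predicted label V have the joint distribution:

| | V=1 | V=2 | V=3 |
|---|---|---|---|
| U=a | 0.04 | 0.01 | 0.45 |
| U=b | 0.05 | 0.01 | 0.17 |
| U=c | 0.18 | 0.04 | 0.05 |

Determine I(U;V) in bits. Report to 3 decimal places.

Marginals: p(U) = (0.5000, 0.2300, 0.2700), p(V) = (0.2700, 0.0600, 0.6700).
I(U;V) = H(U) + H(V) − H(U,V).
H(U) = 1.4977, H(V) = 1.1407, H(U,V) = 2.3349.
I(U;V) = 1.4977 + 1.1407 − 2.3349 = 0.303 bits.

0.303 bits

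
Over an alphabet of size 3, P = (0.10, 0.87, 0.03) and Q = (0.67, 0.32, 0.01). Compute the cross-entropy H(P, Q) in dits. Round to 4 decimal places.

0.5079 dits

H(P,Q) = −Σ p·log₁₀ q.
  −0.10·log₁₀(0.67) = 0.01739
  −0.87·log₁₀(0.32) = 0.43052
  −0.03·log₁₀(0.01) = 0.06000
H(P,Q) = 0.5079 dits.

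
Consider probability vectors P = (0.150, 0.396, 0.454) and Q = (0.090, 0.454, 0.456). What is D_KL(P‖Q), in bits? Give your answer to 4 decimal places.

0.0296 bits

D(P‖Q) = Σ p·log₂(p/q).
  0.150·log₂(0.150/0.090) = 0.11054
  0.396·log₂(0.396/0.454) = -0.07809
  0.454·log₂(0.454/0.456) = -0.00288
D(P‖Q) = 0.0296 bits.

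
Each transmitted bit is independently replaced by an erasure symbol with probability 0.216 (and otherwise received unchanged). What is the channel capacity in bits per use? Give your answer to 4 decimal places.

Binary erasure channel: capacity C = 1 − ε.
C = 1 − 0.216 = 0.7840 bits per channel use.

0.7840 bits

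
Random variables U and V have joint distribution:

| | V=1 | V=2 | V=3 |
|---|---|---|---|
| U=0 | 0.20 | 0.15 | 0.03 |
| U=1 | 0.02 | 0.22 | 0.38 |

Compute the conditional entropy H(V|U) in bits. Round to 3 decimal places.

1.193 bits

Marginals: p(U) = (0.3800, 0.6200), p(V) = (0.2200, 0.3700, 0.4100).
H(V|U) = Σ p(U) · H(V|U=·).
  U=0: p=0.3800, H(V|U=0) = 1.3059
  U=1: p=0.6200, H(V|U=1) = 1.1231
Weighted sum = 1.193 bits.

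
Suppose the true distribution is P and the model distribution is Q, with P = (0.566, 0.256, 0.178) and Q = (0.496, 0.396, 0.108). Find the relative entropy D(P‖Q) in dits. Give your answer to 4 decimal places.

D(P‖Q) = Σ p·log₁₀(p/q).
  0.566·log₁₀(0.566/0.496) = 0.03245
  0.256·log₁₀(0.256/0.396) = -0.04850
  0.178·log₁₀(0.178/0.108) = 0.03863
D(P‖Q) = 0.0226 dits.

0.0226 dits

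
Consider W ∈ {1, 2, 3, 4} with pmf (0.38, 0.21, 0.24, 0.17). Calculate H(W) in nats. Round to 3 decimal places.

H(W) = −Σ p·ln p.
  −(0.38)·ln(0.38) = 0.3677
  −(0.21)·ln(0.21) = 0.3277
  −(0.24)·ln(0.24) = 0.3425
  −(0.17)·ln(0.17) = 0.3012
Sum: 0.3677 + 0.3277 + 0.3425 + 0.3012 = 1.339 nats.

1.339 nats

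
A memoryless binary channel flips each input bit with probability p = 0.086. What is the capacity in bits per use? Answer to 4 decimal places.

Binary symmetric channel: C = 1 − h₂(ε) where h₂ is the binary entropy function.
h₂(0.086) = −0.086·log₂0.086 − 0.914·log₂0.914 = 0.4230.
C = 1 − 0.4230 = 0.5770 bits per channel use.

0.5770 bits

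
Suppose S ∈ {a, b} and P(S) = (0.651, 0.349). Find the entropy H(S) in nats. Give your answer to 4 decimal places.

0.6468 nats

H(S) = −Σ p·ln p.
  −(0.651)·ln(0.651) = 0.27944
  −(0.349)·ln(0.349) = 0.36739
Sum: 0.27944 + 0.36739 = 0.6468 nats.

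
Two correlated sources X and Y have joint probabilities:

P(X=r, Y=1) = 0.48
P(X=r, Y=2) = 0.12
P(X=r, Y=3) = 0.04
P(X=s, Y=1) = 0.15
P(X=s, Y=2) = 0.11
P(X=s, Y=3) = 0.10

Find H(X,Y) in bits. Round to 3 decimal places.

2.154 bits

H(X,Y) = −Σ p(x,y)·log₂ p(x,y) over all 6 cells.
  cell (r,1): −0.48·log₂0.48 = 0.5083
  cell (r,2): −0.12·log₂0.12 = 0.3671
  cell (r,3): −0.04·log₂0.04 = 0.1858
  cell (s,1): −0.15·log₂0.15 = 0.4105
  cell (s,2): −0.11·log₂0.11 = 0.3503
  cell (s,3): −0.10·log₂0.10 = 0.3322
Sum = 2.154 bits.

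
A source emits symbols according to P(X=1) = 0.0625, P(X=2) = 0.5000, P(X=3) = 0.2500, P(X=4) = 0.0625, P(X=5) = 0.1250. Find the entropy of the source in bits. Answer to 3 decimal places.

1.875 bits

H(X) = −Σ p·log₂ p.
  −(0.0625)·log₂(0.0625) = 0.2500
  −(0.5000)·log₂(0.5000) = 0.5000
  −(0.2500)·log₂(0.2500) = 0.5000
  −(0.0625)·log₂(0.0625) = 0.2500
  −(0.1250)·log₂(0.1250) = 0.3750
Sum: 0.2500 + 0.5000 + 0.5000 + 0.2500 + 0.3750 = 1.875 bits.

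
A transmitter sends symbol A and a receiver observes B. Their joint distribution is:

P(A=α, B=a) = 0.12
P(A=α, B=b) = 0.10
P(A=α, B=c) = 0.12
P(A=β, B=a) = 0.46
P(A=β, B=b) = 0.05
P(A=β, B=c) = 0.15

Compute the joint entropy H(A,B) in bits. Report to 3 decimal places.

H(A,B) = −Σ p(x,y)·log₂ p(x,y) over all 6 cells.
  cell (α,a): −0.12·log₂0.12 = 0.3671
  cell (α,b): −0.10·log₂0.10 = 0.3322
  cell (α,c): −0.12·log₂0.12 = 0.3671
  cell (β,a): −0.46·log₂0.46 = 0.5153
  cell (β,b): −0.05·log₂0.05 = 0.2161
  cell (β,c): −0.15·log₂0.15 = 0.4105
Sum = 2.208 bits.

2.208 bits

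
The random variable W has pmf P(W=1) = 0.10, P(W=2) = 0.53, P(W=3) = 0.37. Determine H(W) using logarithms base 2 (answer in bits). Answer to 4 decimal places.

H(W) = −Σ p·log₂ p.
  −(0.10)·log₂(0.10) = 0.33219
  −(0.53)·log₂(0.53) = 0.48545
  −(0.37)·log₂(0.37) = 0.53073
Sum: 0.33219 + 0.48545 + 0.53073 = 1.3484 bits.

1.3484 bits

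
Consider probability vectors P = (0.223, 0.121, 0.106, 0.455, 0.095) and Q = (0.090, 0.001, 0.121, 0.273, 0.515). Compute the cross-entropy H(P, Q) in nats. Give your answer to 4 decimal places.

2.2504 nats

H(P,Q) = −Σ p·ln q.
  −0.223·ln(0.090) = 0.53697
  −0.121·ln(0.001) = 0.83584
  −0.106·ln(0.121) = 0.22387
  −0.455·ln(0.273) = 0.59072
  −0.095·ln(0.515) = 0.06304
H(P,Q) = 2.2504 nats.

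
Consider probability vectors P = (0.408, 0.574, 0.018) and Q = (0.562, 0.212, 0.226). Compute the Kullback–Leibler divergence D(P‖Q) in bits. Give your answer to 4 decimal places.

D(P‖Q) = Σ p·log₂(p/q).
  0.408·log₂(0.408/0.562) = -0.18850
  0.574·log₂(0.574/0.212) = 0.82483
  0.018·log₂(0.018/0.226) = -0.06570
D(P‖Q) = 0.5706 bits.

0.5706 bits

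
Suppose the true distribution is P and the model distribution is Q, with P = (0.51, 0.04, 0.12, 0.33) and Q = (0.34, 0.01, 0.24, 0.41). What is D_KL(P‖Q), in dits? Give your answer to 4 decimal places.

D(P‖Q) = Σ p·log₁₀(p/q).
  0.51·log₁₀(0.51/0.34) = 0.08981
  0.04·log₁₀(0.04/0.01) = 0.02408
  0.12·log₁₀(0.12/0.24) = -0.03612
  0.33·log₁₀(0.33/0.41) = -0.03111
D(P‖Q) = 0.0467 dits.

0.0467 dits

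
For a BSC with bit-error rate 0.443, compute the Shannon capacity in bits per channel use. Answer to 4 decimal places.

Binary symmetric channel: C = 1 − h₂(ε) where h₂ is the binary entropy function.
h₂(0.443) = −0.443·log₂0.443 − 0.557·log₂0.557 = 0.9906.
C = 1 − 0.9906 = 0.0094 bits per channel use.

0.0094 bits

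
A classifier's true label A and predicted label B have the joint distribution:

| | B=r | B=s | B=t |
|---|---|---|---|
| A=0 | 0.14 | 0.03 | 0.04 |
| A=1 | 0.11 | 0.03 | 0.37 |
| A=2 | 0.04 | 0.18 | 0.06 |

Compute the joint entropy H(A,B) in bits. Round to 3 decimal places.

H(A,B) = −Σ p(x,y)·log₂ p(x,y) over all 9 cells.
  cell (0,r): −0.14·log₂0.14 = 0.3971
  cell (0,s): −0.03·log₂0.03 = 0.1518
  cell (0,t): −0.04·log₂0.04 = 0.1858
  cell (1,r): −0.11·log₂0.11 = 0.3503
  cell (1,s): −0.03·log₂0.03 = 0.1518
  cell (1,t): −0.37·log₂0.37 = 0.5307
  cell (2,r): −0.04·log₂0.04 = 0.1858
  cell (2,s): −0.18·log₂0.18 = 0.4453
  cell (2,t): −0.06·log₂0.06 = 0.2435
Sum = 2.642 bits.

2.642 bits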